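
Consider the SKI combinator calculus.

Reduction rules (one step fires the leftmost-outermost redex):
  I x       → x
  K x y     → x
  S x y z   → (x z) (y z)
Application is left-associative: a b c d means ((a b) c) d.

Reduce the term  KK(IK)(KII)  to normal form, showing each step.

  start: KK(IK)(KII)
  step 1: K(KII)
  step 2: KI

Answer: normal form = KI  (in 2 steps)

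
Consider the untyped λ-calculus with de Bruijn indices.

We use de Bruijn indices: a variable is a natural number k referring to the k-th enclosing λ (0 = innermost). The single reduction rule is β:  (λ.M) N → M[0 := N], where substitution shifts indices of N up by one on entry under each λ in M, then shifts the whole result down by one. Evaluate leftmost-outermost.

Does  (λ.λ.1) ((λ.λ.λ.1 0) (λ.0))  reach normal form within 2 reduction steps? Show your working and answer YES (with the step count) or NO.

  start: (λ.λ.1) ((λ.λ.λ.1 0) (λ.0))
  step 1: λ.(λ.λ.λ.1 0) (λ.0)
  step 2: λ.λ.λ.1 0

Answer: YES — reaches normal form λ.λ.λ.1 0 in 2 ≤ 2 steps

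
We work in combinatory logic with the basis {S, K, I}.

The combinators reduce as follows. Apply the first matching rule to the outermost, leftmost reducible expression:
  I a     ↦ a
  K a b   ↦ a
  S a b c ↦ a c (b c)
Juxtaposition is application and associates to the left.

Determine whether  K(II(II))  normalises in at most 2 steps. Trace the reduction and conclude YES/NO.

Answer: NO — after 2 steps the term is K(II), not yet normal

Derivation:
  start: K(II(II))
  [1] K(I(II))
  [2] K(II)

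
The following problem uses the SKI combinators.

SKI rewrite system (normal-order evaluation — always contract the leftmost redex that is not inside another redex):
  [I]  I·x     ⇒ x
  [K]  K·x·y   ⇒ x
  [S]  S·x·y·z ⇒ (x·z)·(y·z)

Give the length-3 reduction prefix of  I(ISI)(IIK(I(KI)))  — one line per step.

  start: I(ISI)(IIK(I(KI)))
  [1] ISI(IIK(I(KI)))
  [2] SI(IIK(I(KI)))
  [3] SI(IK(I(KI)))

Answer: after 3 steps: SI(IK(I(KI)))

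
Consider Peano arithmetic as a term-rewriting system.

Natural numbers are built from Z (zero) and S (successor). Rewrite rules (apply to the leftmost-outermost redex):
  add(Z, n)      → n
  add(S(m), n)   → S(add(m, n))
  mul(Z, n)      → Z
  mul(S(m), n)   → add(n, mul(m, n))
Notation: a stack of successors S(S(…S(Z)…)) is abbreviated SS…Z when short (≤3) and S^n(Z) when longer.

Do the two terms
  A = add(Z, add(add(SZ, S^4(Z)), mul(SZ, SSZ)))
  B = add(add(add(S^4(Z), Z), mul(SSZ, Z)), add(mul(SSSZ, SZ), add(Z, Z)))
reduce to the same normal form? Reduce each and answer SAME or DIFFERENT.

Term A:
  start: add(Z, add(add(SZ, S^4(Z)), mul(SZ, SSZ)))
  step 1: add(add(SZ, S^4(Z)), mul(SZ, SSZ))
  step 2: add(S(add(Z, S^4(Z))), mul(SZ, SSZ))
  step 3: S(add(add(Z, S^4(Z)), mul(SZ, SSZ)))
  step 4: S(add(S^4(Z), mul(SZ, SSZ)))
  step 5: S(S(add(SSSZ, mul(SZ, SSZ))))
  step 6: S(S(S(add(SSZ, mul(SZ, SSZ)))))
  step 7: S(S(S(S(add(SZ, mul(SZ, SSZ))))))
  step 8: S(S(S(S(S(add(Z, mul(SZ, SSZ)))))))
  step 9: S(S(S(S(S(mul(SZ, SSZ))))))
  step 10: S(S(S(S(S(add(SSZ, mul(Z, SSZ)))))))
  step 11: S(S(S(S(S(S(add(SZ, mul(Z, SSZ))))))))
  step 12: S(S(S(S(S(S(S(add(Z, mul(Z, SSZ)))))))))
  step 13: S(S(S(S(S(S(S(mul(Z, SSZ))))))))
  step 14: S^7(Z)

Term B:
  start: add(add(add(S^4(Z), Z), mul(SSZ, Z)), add(mul(SSSZ, SZ), add(Z, Z)))
  step 1: add(add(S(add(SSSZ, Z)), mul(SSZ, Z)), add(mul(SSSZ, SZ), add(Z, Z)))
  step 2: add(S(add(add(SSSZ, Z), mul(SSZ, Z))), add(mul(SSSZ, SZ), add(Z, Z)))
  step 3: S(add(add(add(SSSZ, Z), mul(SSZ, Z)), add(mul(SSSZ, SZ), add(Z, Z))))
  step 4: S(add(add(S(add(SSZ, Z)), mul(SSZ, Z)), add(mul(SSSZ, SZ), add(Z, Z))))
  step 5: S(add(S(add(add(SSZ, Z), mul(SSZ, Z))), add(mul(SSSZ, SZ), add(Z, Z))))
  step 6: S(S(add(add(add(SSZ, Z), mul(SSZ, Z)), add(mul(SSSZ, SZ), add(Z, Z)))))
  step 7: S(S(add(add(S(add(SZ, Z)), mul(SSZ, Z)), add(mul(SSSZ, SZ), add(Z, Z)))))
  step 8: S(S(add(S(add(add(SZ, Z), mul(SSZ, Z))), add(mul(SSSZ, SZ), add(Z, Z)))))
  step 9: S(S(S(add(add(add(SZ, Z), mul(SSZ, Z)), add(mul(SSSZ, SZ), add(Z, Z))))))
  step 10: S(S(S(add(add(S(add(Z, Z)), mul(SSZ, Z)), add(mul(SSSZ, SZ), add(Z, Z))))))
  step 11: S(S(S(add(S(add(add(Z, Z), mul(SSZ, Z))), add(mul(SSSZ, SZ), add(Z, Z))))))
  step 12: S(S(S(S(add(add(add(Z, Z), mul(SSZ, Z)), add(mul(SSSZ, SZ), add(Z, Z)))))))
  step 13: S(S(S(S(add(add(Z, mul(SSZ, Z)), add(mul(SSSZ, SZ), add(Z, Z)))))))
  step 14: S(S(S(S(add(mul(SSZ, Z), add(mul(SSSZ, SZ), add(Z, Z)))))))
  step 15: S(S(S(S(add(add(Z, mul(SZ, Z)), add(mul(SSSZ, SZ), add(Z, Z)))))))
  step 16: S(S(S(S(add(mul(SZ, Z), add(mul(SSSZ, SZ), add(Z, Z)))))))
  step 17: S(S(S(S(add(add(Z, mul(Z, Z)), add(mul(SSSZ, SZ), add(Z, Z)))))))
  step 18: S(S(S(S(add(mul(Z, Z), add(mul(SSSZ, SZ), add(Z, Z)))))))
  step 19: S(S(S(S(add(Z, add(mul(SSSZ, SZ), add(Z, Z)))))))
  step 20: S(S(S(S(add(mul(SSSZ, SZ), add(Z, Z))))))
  step 21: S(S(S(S(add(add(SZ, mul(SSZ, SZ)), add(Z, Z))))))
  step 22: S(S(S(S(add(S(add(Z, mul(SSZ, SZ))), add(Z, Z))))))
  step 23: S(S(S(S(S(add(add(Z, mul(SSZ, SZ)), add(Z, Z)))))))
  step 24: S(S(S(S(S(add(mul(SSZ, SZ), add(Z, Z)))))))
  step 25: S(S(S(S(S(add(add(SZ, mul(SZ, SZ)), add(Z, Z)))))))
  step 26: S(S(S(S(S(add(S(add(Z, mul(SZ, SZ))), add(Z, Z)))))))
  step 27: S(S(S(S(S(S(add(add(Z, mul(SZ, SZ)), add(Z, Z))))))))
  step 28: S(S(S(S(S(S(add(mul(SZ, SZ), add(Z, Z))))))))
  step 29: S(S(S(S(S(S(add(add(SZ, mul(Z, SZ)), add(Z, Z))))))))
  step 30: S(S(S(S(S(S(add(S(add(Z, mul(Z, SZ))), add(Z, Z))))))))
  step 31: S(S(S(S(S(S(S(add(add(Z, mul(Z, SZ)), add(Z, Z)))))))))
  step 32: S(S(S(S(S(S(S(add(mul(Z, SZ), add(Z, Z)))))))))
  step 33: S(S(S(S(S(S(S(add(Z, add(Z, Z)))))))))
  step 34: S(S(S(S(S(S(S(add(Z, Z))))))))
  step 35: S^7(Z)

Answer: SAME — A ⇓ S^7(Z), B ⇓ S^7(Z)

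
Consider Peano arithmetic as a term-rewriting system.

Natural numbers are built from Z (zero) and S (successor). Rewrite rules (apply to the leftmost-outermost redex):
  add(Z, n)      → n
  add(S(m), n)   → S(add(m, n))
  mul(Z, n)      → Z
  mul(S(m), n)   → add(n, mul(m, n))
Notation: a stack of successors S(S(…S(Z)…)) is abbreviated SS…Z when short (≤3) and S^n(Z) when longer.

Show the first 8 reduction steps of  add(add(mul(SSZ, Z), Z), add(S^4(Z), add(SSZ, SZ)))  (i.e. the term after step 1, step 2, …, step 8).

Answer: after 8 steps: S(add(SSSZ, add(SSZ, SZ)))

Reduction:
  start: add(add(mul(SSZ, Z), Z), add(S^4(Z), add(SSZ, SZ)))
  →1  add(add(add(Z, mul(SZ, Z)), Z), add(S^4(Z), add(SSZ, SZ)))
  →2  add(add(mul(SZ, Z), Z), add(S^4(Z), add(SSZ, SZ)))
  →3  add(add(add(Z, mul(Z, Z)), Z), add(S^4(Z), add(SSZ, SZ)))
  →4  add(add(mul(Z, Z), Z), add(S^4(Z), add(SSZ, SZ)))
  →5  add(add(Z, Z), add(S^4(Z), add(SSZ, SZ)))
  →6  add(Z, add(S^4(Z), add(SSZ, SZ)))
  →7  add(S^4(Z), add(SSZ, SZ))
  →8  S(add(SSSZ, add(SSZ, SZ)))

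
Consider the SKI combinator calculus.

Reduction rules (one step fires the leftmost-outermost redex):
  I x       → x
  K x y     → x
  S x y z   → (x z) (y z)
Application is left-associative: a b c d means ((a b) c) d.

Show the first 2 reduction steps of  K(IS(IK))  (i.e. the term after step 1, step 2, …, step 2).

Answer: after 2 steps: K(SK)

Derivation:
  start: K(IS(IK))
  →1  K(S(IK))
  →2  K(SK)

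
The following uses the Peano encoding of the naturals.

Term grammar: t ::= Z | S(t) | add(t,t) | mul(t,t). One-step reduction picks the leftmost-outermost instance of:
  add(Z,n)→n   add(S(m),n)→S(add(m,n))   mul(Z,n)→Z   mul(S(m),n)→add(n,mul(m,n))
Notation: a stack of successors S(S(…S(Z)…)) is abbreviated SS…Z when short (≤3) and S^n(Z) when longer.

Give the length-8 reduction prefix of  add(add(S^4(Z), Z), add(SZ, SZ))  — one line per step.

  start: add(add(S^4(Z), Z), add(SZ, SZ))
  step 1: add(S(add(SSSZ, Z)), add(SZ, SZ))
  step 2: S(add(add(SSSZ, Z), add(SZ, SZ)))
  step 3: S(add(S(add(SSZ, Z)), add(SZ, SZ)))
  step 4: S(S(add(add(SSZ, Z), add(SZ, SZ))))
  step 5: S(S(add(S(add(SZ, Z)), add(SZ, SZ))))
  step 6: S(S(S(add(add(SZ, Z), add(SZ, SZ)))))
  step 7: S(S(S(add(S(add(Z, Z)), add(SZ, SZ)))))
  step 8: S(S(S(S(add(add(Z, Z), add(SZ, SZ))))))

Answer: after 8 steps: S(S(S(S(add(add(Z, Z), add(SZ, SZ))))))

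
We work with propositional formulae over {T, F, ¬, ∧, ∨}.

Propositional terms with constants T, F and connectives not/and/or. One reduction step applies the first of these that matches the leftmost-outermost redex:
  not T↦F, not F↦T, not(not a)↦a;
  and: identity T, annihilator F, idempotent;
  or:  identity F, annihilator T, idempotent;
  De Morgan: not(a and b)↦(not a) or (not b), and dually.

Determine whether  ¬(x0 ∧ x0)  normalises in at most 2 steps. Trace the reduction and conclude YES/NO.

Answer: YES — reaches normal form ¬x0 in 2 ≤ 2 steps

Working:
  start: ¬(x0 ∧ x0)
  step 1: ¬x0 ∨ ¬x0
  step 2: ¬x0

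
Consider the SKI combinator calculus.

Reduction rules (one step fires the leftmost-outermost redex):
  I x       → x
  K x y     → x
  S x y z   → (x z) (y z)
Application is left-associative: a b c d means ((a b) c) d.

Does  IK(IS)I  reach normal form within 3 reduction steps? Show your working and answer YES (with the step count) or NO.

  start: IK(IS)I
  [1] K(IS)I
  [2] IS
  [3] S

Answer: YES — reaches normal form S in 3 ≤ 3 steps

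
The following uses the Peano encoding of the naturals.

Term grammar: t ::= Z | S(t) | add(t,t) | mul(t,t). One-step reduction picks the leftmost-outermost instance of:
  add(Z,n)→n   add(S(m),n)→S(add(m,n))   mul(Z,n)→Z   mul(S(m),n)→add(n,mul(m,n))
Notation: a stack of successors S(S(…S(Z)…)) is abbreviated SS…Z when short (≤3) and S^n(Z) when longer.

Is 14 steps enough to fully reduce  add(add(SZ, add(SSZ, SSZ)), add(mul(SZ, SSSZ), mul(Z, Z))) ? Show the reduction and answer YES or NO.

  start: add(add(SZ, add(SSZ, SSZ)), add(mul(SZ, SSSZ), mul(Z, Z)))
  →1  add(S(add(Z, add(SSZ, SSZ))), add(mul(SZ, SSSZ), mul(Z, Z)))
  →2  S(add(add(Z, add(SSZ, SSZ)), add(mul(SZ, SSSZ), mul(Z, Z))))
  →3  S(add(add(SSZ, SSZ), add(mul(SZ, SSSZ), mul(Z, Z))))
  →4  S(add(S(add(SZ, SSZ)), add(mul(SZ, SSSZ), mul(Z, Z))))
  →5  S(S(add(add(SZ, SSZ), add(mul(SZ, SSSZ), mul(Z, Z)))))
  →6  S(S(add(S(add(Z, SSZ)), add(mul(SZ, SSSZ), mul(Z, Z)))))
  →7  S(S(S(add(add(Z, SSZ), add(mul(SZ, SSSZ), mul(Z, Z))))))
  →8  S(S(S(add(SSZ, add(mul(SZ, SSSZ), mul(Z, Z))))))
  →9  S(S(S(S(add(SZ, add(mul(SZ, SSSZ), mul(Z, Z)))))))
  →10  S(S(S(S(S(add(Z, add(mul(SZ, SSSZ), mul(Z, Z))))))))
  →11  S(S(S(S(S(add(mul(SZ, SSSZ), mul(Z, Z)))))))
  →12  S(S(S(S(S(add(add(SSSZ, mul(Z, SSSZ)), mul(Z, Z)))))))
  →13  S(S(S(S(S(add(S(add(SSZ, mul(Z, SSSZ))), mul(Z, Z)))))))
  →14  S(S(S(S(S(S(add(add(SSZ, mul(Z, SSSZ)), mul(Z, Z))))))))

Answer: NO — after 14 steps the term is S(S(S(S(S(S(add(add(SSZ, mul(Z, SSSZ)), mul(Z, Z)))))))), not yet normal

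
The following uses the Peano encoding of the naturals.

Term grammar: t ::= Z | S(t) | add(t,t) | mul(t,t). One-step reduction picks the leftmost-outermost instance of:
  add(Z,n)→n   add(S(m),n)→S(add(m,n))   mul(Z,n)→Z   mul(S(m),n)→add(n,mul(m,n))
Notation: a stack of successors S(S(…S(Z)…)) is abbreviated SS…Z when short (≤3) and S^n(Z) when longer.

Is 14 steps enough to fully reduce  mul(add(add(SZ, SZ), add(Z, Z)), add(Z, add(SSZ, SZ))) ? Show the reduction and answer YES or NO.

Answer: NO — after 14 steps the term is S(S(S(add(add(Z, add(SSZ, SZ)), mul(add(Z, add(Z, Z)), add(Z, add(SSZ, SZ))))))), not yet normal

Working:
  start: mul(add(add(SZ, SZ), add(Z, Z)), add(Z, add(SSZ, SZ)))
  →1  mul(add(S(add(Z, SZ)), add(Z, Z)), add(Z, add(SSZ, SZ)))
  →2  mul(S(add(add(Z, SZ), add(Z, Z))), add(Z, add(SSZ, SZ)))
  →3  add(add(Z, add(SSZ, SZ)), mul(add(add(Z, SZ), add(Z, Z)), add(Z, add(SSZ, SZ))))
  →4  add(add(SSZ, SZ), mul(add(add(Z, SZ), add(Z, Z)), add(Z, add(SSZ, SZ))))
  →5  add(S(add(SZ, SZ)), mul(add(add(Z, SZ), add(Z, Z)), add(Z, add(SSZ, SZ))))
  →6  S(add(add(SZ, SZ), mul(add(add(Z, SZ), add(Z, Z)), add(Z, add(SSZ, SZ)))))
  →7  S(add(S(add(Z, SZ)), mul(add(add(Z, SZ), add(Z, Z)), add(Z, add(SSZ, SZ)))))
  →8  S(S(add(add(Z, SZ), mul(add(add(Z, SZ), add(Z, Z)), add(Z, add(SSZ, SZ))))))
  →9  S(S(add(SZ, mul(add(add(Z, SZ), add(Z, Z)), add(Z, add(SSZ, SZ))))))
  →10  S(S(S(add(Z, mul(add(add(Z, SZ), add(Z, Z)), add(Z, add(SSZ, SZ)))))))
  →11  S(S(S(mul(add(add(Z, SZ), add(Z, Z)), add(Z, add(SSZ, SZ))))))
  →12  S(S(S(mul(add(SZ, add(Z, Z)), add(Z, add(SSZ, SZ))))))
  →13  S(S(S(mul(S(add(Z, add(Z, Z))), add(Z, add(SSZ, SZ))))))
  →14  S(S(S(add(add(Z, add(SSZ, SZ)), mul(add(Z, add(Z, Z)), add(Z, add(SSZ, SZ)))))))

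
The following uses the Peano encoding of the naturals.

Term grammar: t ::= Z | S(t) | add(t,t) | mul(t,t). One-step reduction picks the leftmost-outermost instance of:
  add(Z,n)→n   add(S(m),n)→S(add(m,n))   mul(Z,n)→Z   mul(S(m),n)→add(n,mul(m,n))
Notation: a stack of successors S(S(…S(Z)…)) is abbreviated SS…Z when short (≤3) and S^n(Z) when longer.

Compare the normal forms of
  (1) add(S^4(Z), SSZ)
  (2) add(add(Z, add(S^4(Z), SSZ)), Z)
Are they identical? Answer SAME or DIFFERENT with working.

Answer: SAME — A ⇓ S^6(Z), B ⇓ S^6(Z)

Working:
Term A:
  start: add(S^4(Z), SSZ)
  →1  S(add(SSSZ, SSZ))
  →2  S(S(add(SSZ, SSZ)))
  →3  S(S(S(add(SZ, SSZ))))
  →4  S(S(S(S(add(Z, SSZ)))))
  →5  S^6(Z)

Term B:
  start: add(add(Z, add(S^4(Z), SSZ)), Z)
  →1  add(add(S^4(Z), SSZ), Z)
  →2  add(S(add(SSSZ, SSZ)), Z)
  →3  S(add(add(SSSZ, SSZ), Z))
  →4  S(add(S(add(SSZ, SSZ)), Z))
  →5  S(S(add(add(SSZ, SSZ), Z)))
  →6  S(S(add(S(add(SZ, SSZ)), Z)))
  →7  S(S(S(add(add(SZ, SSZ), Z))))
  →8  S(S(S(add(S(add(Z, SSZ)), Z))))
  →9  S(S(S(S(add(add(Z, SSZ), Z)))))
  →10  S(S(S(S(add(SSZ, Z)))))
  →11  S(S(S(S(S(add(SZ, Z))))))
  →12  S(S(S(S(S(S(add(Z, Z)))))))
  →13  S^6(Z)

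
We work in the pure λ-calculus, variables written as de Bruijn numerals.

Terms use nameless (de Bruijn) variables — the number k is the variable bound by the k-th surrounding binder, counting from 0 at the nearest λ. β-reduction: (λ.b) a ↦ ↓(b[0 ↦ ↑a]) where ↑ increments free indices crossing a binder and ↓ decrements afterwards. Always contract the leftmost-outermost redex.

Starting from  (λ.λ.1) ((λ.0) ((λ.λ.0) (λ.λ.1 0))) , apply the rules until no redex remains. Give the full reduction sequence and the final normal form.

Answer: normal form = λ.λ.0  (in 3 steps)

Derivation:
  start: (λ.λ.1) ((λ.0) ((λ.λ.0) (λ.λ.1 0)))
  step 1: λ.(λ.0) ((λ.λ.0) (λ.λ.1 0))
  step 2: λ.(λ.λ.0) (λ.λ.1 0)
  step 3: λ.λ.0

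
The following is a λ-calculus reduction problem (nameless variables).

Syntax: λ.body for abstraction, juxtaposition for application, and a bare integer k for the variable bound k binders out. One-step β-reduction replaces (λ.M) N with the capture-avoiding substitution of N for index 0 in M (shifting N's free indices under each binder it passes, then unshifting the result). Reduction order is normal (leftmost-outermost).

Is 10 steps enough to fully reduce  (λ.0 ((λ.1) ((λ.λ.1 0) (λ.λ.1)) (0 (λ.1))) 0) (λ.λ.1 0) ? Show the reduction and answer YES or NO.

  start: (λ.0 ((λ.1) ((λ.λ.1 0) (λ.λ.1)) (0 (λ.1))) 0) (λ.λ.1 0)
  [1] (λ.λ.1 0) ((λ.λ.λ.1 0) ((λ.λ.1 0) (λ.λ.1)) ((λ.λ.1 0) (λ.λ.λ.1 0))) (λ.λ.1 0)
  [2] (λ.(λ.λ.λ.1 0) ((λ.λ.1 0) (λ.λ.1)) ((λ.λ.1 0) (λ.λ.λ.1 0)) 0) (λ.λ.1 0)
  [3] (λ.λ.λ.1 0) ((λ.λ.1 0) (λ.λ.1)) ((λ.λ.1 0) (λ.λ.λ.1 0)) (λ.λ.1 0)
  [4] (λ.λ.1 0) ((λ.λ.1 0) (λ.λ.λ.1 0)) (λ.λ.1 0)
  [5] (λ.(λ.λ.1 0) (λ.λ.λ.1 0) 0) (λ.λ.1 0)
  [6] (λ.λ.1 0) (λ.λ.λ.1 0) (λ.λ.1 0)
  [7] (λ.(λ.λ.λ.1 0) 0) (λ.λ.1 0)
  [8] (λ.λ.λ.1 0) (λ.λ.1 0)
  [9] λ.λ.1 0

Answer: YES — reaches normal form λ.λ.1 0 in 9 ≤ 10 steps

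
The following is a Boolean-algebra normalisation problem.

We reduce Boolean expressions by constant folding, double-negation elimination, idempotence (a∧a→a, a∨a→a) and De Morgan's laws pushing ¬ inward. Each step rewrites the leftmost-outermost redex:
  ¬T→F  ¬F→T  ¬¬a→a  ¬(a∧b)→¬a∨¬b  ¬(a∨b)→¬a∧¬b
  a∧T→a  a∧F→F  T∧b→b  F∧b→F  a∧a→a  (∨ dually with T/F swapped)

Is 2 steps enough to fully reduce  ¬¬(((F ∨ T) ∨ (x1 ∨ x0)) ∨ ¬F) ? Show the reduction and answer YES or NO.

Answer: NO — after 2 steps the term is (T ∨ (x1 ∨ x0)) ∨ ¬F, not yet normal

Reduction:
  start: ¬¬(((F ∨ T) ∨ (x1 ∨ x0)) ∨ ¬F)
  →1  ((F ∨ T) ∨ (x1 ∨ x0)) ∨ ¬F
  →2  (T ∨ (x1 ∨ x0)) ∨ ¬F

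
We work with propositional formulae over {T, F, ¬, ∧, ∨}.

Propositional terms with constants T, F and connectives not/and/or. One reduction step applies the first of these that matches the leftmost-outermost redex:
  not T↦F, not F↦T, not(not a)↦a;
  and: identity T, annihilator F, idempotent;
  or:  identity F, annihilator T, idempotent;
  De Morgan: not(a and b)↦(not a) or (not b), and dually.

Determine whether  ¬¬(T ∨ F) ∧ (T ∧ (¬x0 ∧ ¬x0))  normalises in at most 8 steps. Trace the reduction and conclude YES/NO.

  start: ¬¬(T ∨ F) ∧ (T ∧ (¬x0 ∧ ¬x0))
  →1  (T ∨ F) ∧ (T ∧ (¬x0 ∧ ¬x0))
  →2  T ∧ (T ∧ (¬x0 ∧ ¬x0))
  →3  T ∧ (¬x0 ∧ ¬x0)
  →4  ¬x0 ∧ ¬x0
  →5  ¬x0

Answer: YES — reaches normal form ¬x0 in 5 ≤ 8 steps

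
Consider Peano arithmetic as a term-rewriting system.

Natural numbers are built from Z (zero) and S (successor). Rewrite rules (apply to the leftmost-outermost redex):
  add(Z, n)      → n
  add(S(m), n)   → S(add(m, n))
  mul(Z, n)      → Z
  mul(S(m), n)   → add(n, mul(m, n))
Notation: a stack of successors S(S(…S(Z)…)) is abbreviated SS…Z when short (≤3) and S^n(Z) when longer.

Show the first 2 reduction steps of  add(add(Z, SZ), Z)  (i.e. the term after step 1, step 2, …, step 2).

Answer: after 2 steps: S(add(Z, Z))

Working:
  start: add(add(Z, SZ), Z)
  step 1: add(SZ, Z)
  step 2: S(add(Z, Z))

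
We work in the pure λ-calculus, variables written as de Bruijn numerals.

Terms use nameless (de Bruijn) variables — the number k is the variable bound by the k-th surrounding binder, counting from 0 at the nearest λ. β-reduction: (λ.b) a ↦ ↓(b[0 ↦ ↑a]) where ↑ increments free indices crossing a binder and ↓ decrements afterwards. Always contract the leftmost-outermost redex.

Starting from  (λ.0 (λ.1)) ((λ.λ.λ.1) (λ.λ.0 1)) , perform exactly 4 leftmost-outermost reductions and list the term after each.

  start: (λ.0 (λ.1)) ((λ.λ.λ.1) (λ.λ.0 1))
  [1] (λ.λ.λ.1) (λ.λ.0 1) (λ.(λ.λ.λ.1) (λ.λ.0 1))
  [2] (λ.λ.1) (λ.(λ.λ.λ.1) (λ.λ.0 1))
  [3] λ.λ.(λ.λ.λ.1) (λ.λ.0 1)
  [4] λ.λ.λ.λ.1

Answer: after 4 steps: λ.λ.λ.λ.1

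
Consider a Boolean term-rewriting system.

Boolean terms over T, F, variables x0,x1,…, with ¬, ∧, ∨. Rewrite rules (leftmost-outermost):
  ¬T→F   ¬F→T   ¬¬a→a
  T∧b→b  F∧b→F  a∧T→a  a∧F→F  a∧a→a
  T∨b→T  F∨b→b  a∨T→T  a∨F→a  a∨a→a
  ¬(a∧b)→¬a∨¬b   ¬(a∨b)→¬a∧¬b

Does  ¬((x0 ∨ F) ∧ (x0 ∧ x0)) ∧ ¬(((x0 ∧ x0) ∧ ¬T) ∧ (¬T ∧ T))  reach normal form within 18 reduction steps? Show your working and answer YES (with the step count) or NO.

Answer: YES — reaches normal form ¬x0 in 15 ≤ 18 steps

Reduction:
  start: ¬((x0 ∨ F) ∧ (x0 ∧ x0)) ∧ ¬(((x0 ∧ x0) ∧ ¬T) ∧ (¬T ∧ T))
  [1] (¬(x0 ∨ F) ∨ ¬(x0 ∧ x0)) ∧ ¬(((x0 ∧ x0) ∧ ¬T) ∧ (¬T ∧ T))
  [2] ((¬x0 ∧ ¬F) ∨ ¬(x0 ∧ x0)) ∧ ¬(((x0 ∧ x0) ∧ ¬T) ∧ (¬T ∧ T))
  [3] ((¬x0 ∧ T) ∨ ¬(x0 ∧ x0)) ∧ ¬(((x0 ∧ x0) ∧ ¬T) ∧ (¬T ∧ T))
  [4] (¬x0 ∨ ¬(x0 ∧ x0)) ∧ ¬(((x0 ∧ x0) ∧ ¬T) ∧ (¬T ∧ T))
  [5] (¬x0 ∨ (¬x0 ∨ ¬x0)) ∧ ¬(((x0 ∧ x0) ∧ ¬T) ∧ (¬T ∧ T))
  [6] (¬x0 ∨ ¬x0) ∧ ¬(((x0 ∧ x0) ∧ ¬T) ∧ (¬T ∧ T))
  [7] ¬x0 ∧ ¬(((x0 ∧ x0) ∧ ¬T) ∧ (¬T ∧ T))
  [8] ¬x0 ∧ (¬((x0 ∧ x0) ∧ ¬T) ∨ ¬(¬T ∧ T))
  [9] ¬x0 ∧ ((¬(x0 ∧ x0) ∨ ¬¬T) ∨ ¬(¬T ∧ T))
  [10] ¬x0 ∧ (((¬x0 ∨ ¬x0) ∨ ¬¬T) ∨ ¬(¬T ∧ T))
  [11] ¬x0 ∧ ((¬x0 ∨ ¬¬T) ∨ ¬(¬T ∧ T))
  [12] ¬x0 ∧ ((¬x0 ∨ T) ∨ ¬(¬T ∧ T))
  [13] ¬x0 ∧ (T ∨ ¬(¬T ∧ T))
  [14] ¬x0 ∧ T
  [15] ¬x0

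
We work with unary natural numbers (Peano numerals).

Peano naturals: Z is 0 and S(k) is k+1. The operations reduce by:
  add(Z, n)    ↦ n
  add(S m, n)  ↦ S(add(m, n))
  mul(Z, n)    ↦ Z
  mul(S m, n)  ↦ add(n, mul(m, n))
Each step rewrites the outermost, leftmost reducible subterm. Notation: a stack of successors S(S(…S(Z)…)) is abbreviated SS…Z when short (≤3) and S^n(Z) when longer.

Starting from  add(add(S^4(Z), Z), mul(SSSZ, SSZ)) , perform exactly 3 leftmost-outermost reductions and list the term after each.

  start: add(add(S^4(Z), Z), mul(SSSZ, SSZ))
  →1  add(S(add(SSSZ, Z)), mul(SSSZ, SSZ))
  →2  S(add(add(SSSZ, Z), mul(SSSZ, SSZ)))
  →3  S(add(S(add(SSZ, Z)), mul(SSSZ, SSZ)))

Answer: after 3 steps: S(add(S(add(SSZ, Z)), mul(SSSZ, SSZ)))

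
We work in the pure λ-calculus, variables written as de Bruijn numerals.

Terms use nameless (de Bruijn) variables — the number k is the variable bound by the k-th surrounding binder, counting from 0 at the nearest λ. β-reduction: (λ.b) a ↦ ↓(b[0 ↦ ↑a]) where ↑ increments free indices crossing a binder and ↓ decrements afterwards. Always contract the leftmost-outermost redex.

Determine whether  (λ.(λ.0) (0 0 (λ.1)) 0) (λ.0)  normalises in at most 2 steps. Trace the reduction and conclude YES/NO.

Answer: NO — after 2 steps the term is (λ.0) (λ.0) (λ.λ.0) (λ.0), not yet normal

Reduction:
  start: (λ.(λ.0) (0 0 (λ.1)) 0) (λ.0)
  step 1: (λ.0) ((λ.0) (λ.0) (λ.λ.0)) (λ.0)
  step 2: (λ.0) (λ.0) (λ.λ.0) (λ.0)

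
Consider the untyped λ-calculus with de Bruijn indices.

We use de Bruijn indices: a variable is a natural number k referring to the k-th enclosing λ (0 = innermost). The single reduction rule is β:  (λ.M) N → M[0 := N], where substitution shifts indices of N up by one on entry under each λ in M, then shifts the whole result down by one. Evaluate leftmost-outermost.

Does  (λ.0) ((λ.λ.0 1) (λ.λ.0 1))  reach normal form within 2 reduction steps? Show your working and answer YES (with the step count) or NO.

Answer: YES — reaches normal form λ.0 (λ.λ.0 1) in 2 ≤ 2 steps

Working:
  start: (λ.0) ((λ.λ.0 1) (λ.λ.0 1))
  [1] (λ.λ.0 1) (λ.λ.0 1)
  [2] λ.0 (λ.λ.0 1)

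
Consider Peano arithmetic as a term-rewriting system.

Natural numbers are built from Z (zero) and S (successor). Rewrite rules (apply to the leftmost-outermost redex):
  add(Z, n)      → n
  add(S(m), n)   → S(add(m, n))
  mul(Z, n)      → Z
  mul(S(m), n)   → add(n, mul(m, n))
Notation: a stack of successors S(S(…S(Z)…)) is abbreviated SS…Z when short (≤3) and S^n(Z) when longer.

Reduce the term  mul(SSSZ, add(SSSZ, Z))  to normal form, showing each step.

Answer: normal form = S^9(Z)  (in 28 steps)

Working:
  start: mul(SSSZ, add(SSSZ, Z))
  step 1: add(add(SSSZ, Z), mul(SSZ, add(SSSZ, Z)))
  step 2: add(S(add(SSZ, Z)), mul(SSZ, add(SSSZ, Z)))
  step 3: S(add(add(SSZ, Z), mul(SSZ, add(SSSZ, Z))))
  step 4: S(add(S(add(SZ, Z)), mul(SSZ, add(SSSZ, Z))))
  step 5: S(S(add(add(SZ, Z), mul(SSZ, add(SSSZ, Z)))))
  step 6: S(S(add(S(add(Z, Z)), mul(SSZ, add(SSSZ, Z)))))
  step 7: S(S(S(add(add(Z, Z), mul(SSZ, add(SSSZ, Z))))))
  step 8: S(S(S(add(Z, mul(SSZ, add(SSSZ, Z))))))
  step 9: S(S(S(mul(SSZ, add(SSSZ, Z)))))
  step 10: S(S(S(add(add(SSSZ, Z), mul(SZ, add(SSSZ, Z))))))
  step 11: S(S(S(add(S(add(SSZ, Z)), mul(SZ, add(SSSZ, Z))))))
  step 12: S(S(S(S(add(add(SSZ, Z), mul(SZ, add(SSSZ, Z)))))))
  step 13: S(S(S(S(add(S(add(SZ, Z)), mul(SZ, add(SSSZ, Z)))))))
  step 14: S(S(S(S(S(add(add(SZ, Z), mul(SZ, add(SSSZ, Z))))))))
  step 15: S(S(S(S(S(add(S(add(Z, Z)), mul(SZ, add(SSSZ, Z))))))))
  step 16: S(S(S(S(S(S(add(add(Z, Z), mul(SZ, add(SSSZ, Z)))))))))
  step 17: S(S(S(S(S(S(add(Z, mul(SZ, add(SSSZ, Z)))))))))
  step 18: S(S(S(S(S(S(mul(SZ, add(SSSZ, Z))))))))
  step 19: S(S(S(S(S(S(add(add(SSSZ, Z), mul(Z, add(SSSZ, Z)))))))))
  step 20: S(S(S(S(S(S(add(S(add(SSZ, Z)), mul(Z, add(SSSZ, Z)))))))))
  step 21: S(S(S(S(S(S(S(add(add(SSZ, Z), mul(Z, add(SSSZ, Z))))))))))
  step 22: S(S(S(S(S(S(S(add(S(add(SZ, Z)), mul(Z, add(SSSZ, Z))))))))))
  step 23: S(S(S(S(S(S(S(S(add(add(SZ, Z), mul(Z, add(SSSZ, Z)))))))))))
  step 24: S(S(S(S(S(S(S(S(add(S(add(Z, Z)), mul(Z, add(SSSZ, Z)))))))))))
  step 25: S(S(S(S(S(S(S(S(S(add(add(Z, Z), mul(Z, add(SSSZ, Z))))))))))))
  step 26: S(S(S(S(S(S(S(S(S(add(Z, mul(Z, add(SSSZ, Z))))))))))))
  step 27: S(S(S(S(S(S(S(S(S(mul(Z, add(SSSZ, Z)))))))))))
  step 28: S^9(Z)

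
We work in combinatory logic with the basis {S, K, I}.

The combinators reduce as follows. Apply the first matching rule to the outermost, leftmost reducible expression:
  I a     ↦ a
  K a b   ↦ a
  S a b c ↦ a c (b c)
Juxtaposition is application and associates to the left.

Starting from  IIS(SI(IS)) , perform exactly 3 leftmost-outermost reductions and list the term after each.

  start: IIS(SI(IS))
  step 1: IS(SI(IS))
  step 2: S(SI(IS))
  step 3: S(SIS)

Answer: after 3 steps: S(SIS)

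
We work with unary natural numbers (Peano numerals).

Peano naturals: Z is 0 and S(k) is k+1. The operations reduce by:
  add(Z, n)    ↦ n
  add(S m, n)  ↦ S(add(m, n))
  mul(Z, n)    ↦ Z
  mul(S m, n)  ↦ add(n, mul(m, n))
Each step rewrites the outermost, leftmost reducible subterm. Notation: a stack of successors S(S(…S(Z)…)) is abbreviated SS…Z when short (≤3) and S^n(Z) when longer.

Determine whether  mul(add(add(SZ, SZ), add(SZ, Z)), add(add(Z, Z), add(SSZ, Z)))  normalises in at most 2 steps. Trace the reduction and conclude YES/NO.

  start: mul(add(add(SZ, SZ), add(SZ, Z)), add(add(Z, Z), add(SSZ, Z)))
  →1  mul(add(S(add(Z, SZ)), add(SZ, Z)), add(add(Z, Z), add(SSZ, Z)))
  →2  mul(S(add(add(Z, SZ), add(SZ, Z))), add(add(Z, Z), add(SSZ, Z)))

Answer: NO — after 2 steps the term is mul(S(add(add(Z, SZ), add(SZ, Z))), add(add(Z, Z), add(SSZ, Z))), not yet normal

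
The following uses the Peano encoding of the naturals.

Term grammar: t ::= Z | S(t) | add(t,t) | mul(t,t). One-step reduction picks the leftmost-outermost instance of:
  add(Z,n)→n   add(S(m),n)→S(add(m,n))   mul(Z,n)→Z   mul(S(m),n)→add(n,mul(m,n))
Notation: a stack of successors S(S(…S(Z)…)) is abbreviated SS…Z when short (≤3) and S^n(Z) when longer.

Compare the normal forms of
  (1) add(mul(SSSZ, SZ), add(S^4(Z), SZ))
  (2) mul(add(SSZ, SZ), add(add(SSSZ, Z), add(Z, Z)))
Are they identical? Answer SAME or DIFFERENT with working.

Term A:
  start: add(mul(SSSZ, SZ), add(S^4(Z), SZ))
  [1] add(add(SZ, mul(SSZ, SZ)), add(S^4(Z), SZ))
  [2] add(S(add(Z, mul(SSZ, SZ))), add(S^4(Z), SZ))
  [3] S(add(add(Z, mul(SSZ, SZ)), add(S^4(Z), SZ)))
  [4] S(add(mul(SSZ, SZ), add(S^4(Z), SZ)))
  [5] S(add(add(SZ, mul(SZ, SZ)), add(S^4(Z), SZ)))
  [6] S(add(S(add(Z, mul(SZ, SZ))), add(S^4(Z), SZ)))
  [7] S(S(add(add(Z, mul(SZ, SZ)), add(S^4(Z), SZ))))
  [8] S(S(add(mul(SZ, SZ), add(S^4(Z), SZ))))
  [9] S(S(add(add(SZ, mul(Z, SZ)), add(S^4(Z), SZ))))
  [10] S(S(add(S(add(Z, mul(Z, SZ))), add(S^4(Z), SZ))))
  [11] S(S(S(add(add(Z, mul(Z, SZ)), add(S^4(Z), SZ)))))
  [12] S(S(S(add(mul(Z, SZ), add(S^4(Z), SZ)))))
  [13] S(S(S(add(Z, add(S^4(Z), SZ)))))
  [14] S(S(S(add(S^4(Z), SZ))))
  [15] S(S(S(S(add(SSSZ, SZ)))))
  [16] S(S(S(S(S(add(SSZ, SZ))))))
  [17] S(S(S(S(S(S(add(SZ, SZ)))))))
  [18] S(S(S(S(S(S(S(add(Z, SZ))))))))
  [19] S^8(Z)

Term B:
  start: mul(add(SSZ, SZ), add(add(SSSZ, Z), add(Z, Z)))
  [1] mul(S(add(SZ, SZ)), add(add(SSSZ, Z), add(Z, Z)))
  [2] add(add(add(SSSZ, Z), add(Z, Z)), mul(add(SZ, SZ), add(add(SSSZ, Z), add(Z, Z))))
  [3] add(add(S(add(SSZ, Z)), add(Z, Z)), mul(add(SZ, SZ), add(add(SSSZ, Z), add(Z, Z))))
  [4] add(S(add(add(SSZ, Z), add(Z, Z))), mul(add(SZ, SZ), add(add(SSSZ, Z), add(Z, Z))))
  [5] S(add(add(add(SSZ, Z), add(Z, Z)), mul(add(SZ, SZ), add(add(SSSZ, Z), add(Z, Z)))))
  [6] S(add(add(S(add(SZ, Z)), add(Z, Z)), mul(add(SZ, SZ), add(add(SSSZ, Z), add(Z, Z)))))
  [7] S(add(S(add(add(SZ, Z), add(Z, Z))), mul(add(SZ, SZ), add(add(SSSZ, Z), add(Z, Z)))))
  [8] S(S(add(add(add(SZ, Z), add(Z, Z)), mul(add(SZ, SZ), add(add(SSSZ, Z), add(Z, Z))))))
  [9] S(S(add(add(S(add(Z, Z)), add(Z, Z)), mul(add(SZ, SZ), add(add(SSSZ, Z), add(Z, Z))))))
  [10] S(S(add(S(add(add(Z, Z), add(Z, Z))), mul(add(SZ, SZ), add(add(SSSZ, Z), add(Z, Z))))))
  [11] S(S(S(add(add(add(Z, Z), add(Z, Z)), mul(add(SZ, SZ), add(add(SSSZ, Z), add(Z, Z)))))))
  [12] S(S(S(add(add(Z, add(Z, Z)), mul(add(SZ, SZ), add(add(SSSZ, Z), add(Z, Z)))))))
  [13] S(S(S(add(add(Z, Z), mul(add(SZ, SZ), add(add(SSSZ, Z), add(Z, Z)))))))
  [14] S(S(S(add(Z, mul(add(SZ, SZ), add(add(SSSZ, Z), add(Z, Z)))))))
  [15] S(S(S(mul(add(SZ, SZ), add(add(SSSZ, Z), add(Z, Z))))))
  [16] S(S(S(mul(S(add(Z, SZ)), add(add(SSSZ, Z), add(Z, Z))))))
  [17] S(S(S(add(add(add(SSSZ, Z), add(Z, Z)), mul(add(Z, SZ), add(add(SSSZ, Z), add(Z, Z)))))))
  [18] S(S(S(add(add(S(add(SSZ, Z)), add(Z, Z)), mul(add(Z, SZ), add(add(SSSZ, Z), add(Z, Z)))))))
  [19] S(S(S(add(S(add(add(SSZ, Z), add(Z, Z))), mul(add(Z, SZ), add(add(SSSZ, Z), add(Z, Z)))))))
  [20] S(S(S(S(add(add(add(SSZ, Z), add(Z, Z)), mul(add(Z, SZ), add(add(SSSZ, Z), add(Z, Z))))))))
  [21] S(S(S(S(add(add(S(add(SZ, Z)), add(Z, Z)), mul(add(Z, SZ), add(add(SSSZ, Z), add(Z, Z))))))))
  [22] S(S(S(S(add(S(add(add(SZ, Z), add(Z, Z))), mul(add(Z, SZ), add(add(SSSZ, Z), add(Z, Z))))))))
  [23] S(S(S(S(S(add(add(add(SZ, Z), add(Z, Z)), mul(add(Z, SZ), add(add(SSSZ, Z), add(Z, Z)))))))))
  [24] S(S(S(S(S(add(add(S(add(Z, Z)), add(Z, Z)), mul(add(Z, SZ), add(add(SSSZ, Z), add(Z, Z)))))))))
  [25] S(S(S(S(S(add(S(add(add(Z, Z), add(Z, Z))), mul(add(Z, SZ), add(add(SSSZ, Z), add(Z, Z)))))))))
  [26] S(S(S(S(S(S(add(add(add(Z, Z), add(Z, Z)), mul(add(Z, SZ), add(add(SSSZ, Z), add(Z, Z))))))))))
  [27] S(S(S(S(S(S(add(add(Z, add(Z, Z)), mul(add(Z, SZ), add(add(SSSZ, Z), add(Z, Z))))))))))
  [28] S(S(S(S(S(S(add(add(Z, Z), mul(add(Z, SZ), add(add(SSSZ, Z), add(Z, Z))))))))))
  [29] S(S(S(S(S(S(add(Z, mul(add(Z, SZ), add(add(SSSZ, Z), add(Z, Z))))))))))
  [30] S(S(S(S(S(S(mul(add(Z, SZ), add(add(SSSZ, Z), add(Z, Z)))))))))
  [31] S(S(S(S(S(S(mul(SZ, add(add(SSSZ, Z), add(Z, Z)))))))))
  [32] S(S(S(S(S(S(add(add(add(SSSZ, Z), add(Z, Z)), mul(Z, add(add(SSSZ, Z), add(Z, Z))))))))))
  [33] S(S(S(S(S(S(add(add(S(add(SSZ, Z)), add(Z, Z)), mul(Z, add(add(SSSZ, Z), add(Z, Z))))))))))
  [34] S(S(S(S(S(S(add(S(add(add(SSZ, Z), add(Z, Z))), mul(Z, add(add(SSSZ, Z), add(Z, Z))))))))))
  [35] S(S(S(S(S(S(S(add(add(add(SSZ, Z), add(Z, Z)), mul(Z, add(add(SSSZ, Z), add(Z, Z)))))))))))
  [36] S(S(S(S(S(S(S(add(add(S(add(SZ, Z)), add(Z, Z)), mul(Z, add(add(SSSZ, Z), add(Z, Z)))))))))))
  [37] S(S(S(S(S(S(S(add(S(add(add(SZ, Z), add(Z, Z))), mul(Z, add(add(SSSZ, Z), add(Z, Z)))))))))))
  [38] S(S(S(S(S(S(S(S(add(add(add(SZ, Z), add(Z, Z)), mul(Z, add(add(SSSZ, Z), add(Z, Z))))))))))))
  [39] S(S(S(S(S(S(S(S(add(add(S(add(Z, Z)), add(Z, Z)), mul(Z, add(add(SSSZ, Z), add(Z, Z))))))))))))
  [40] S(S(S(S(S(S(S(S(add(S(add(add(Z, Z), add(Z, Z))), mul(Z, add(add(SSSZ, Z), add(Z, Z))))))))))))
  [41] S(S(S(S(S(S(S(S(S(add(add(add(Z, Z), add(Z, Z)), mul(Z, add(add(SSSZ, Z), add(Z, Z)))))))))))))
  [42] S(S(S(S(S(S(S(S(S(add(add(Z, add(Z, Z)), mul(Z, add(add(SSSZ, Z), add(Z, Z)))))))))))))
  [43] S(S(S(S(S(S(S(S(S(add(add(Z, Z), mul(Z, add(add(SSSZ, Z), add(Z, Z)))))))))))))
  [44] S(S(S(S(S(S(S(S(S(add(Z, mul(Z, add(add(SSSZ, Z), add(Z, Z)))))))))))))
  [45] S(S(S(S(S(S(S(S(S(mul(Z, add(add(SSSZ, Z), add(Z, Z))))))))))))
  [46] S^9(Z)

Answer: DIFFERENT — A ⇓ S^8(Z), B ⇓ S^9(Z)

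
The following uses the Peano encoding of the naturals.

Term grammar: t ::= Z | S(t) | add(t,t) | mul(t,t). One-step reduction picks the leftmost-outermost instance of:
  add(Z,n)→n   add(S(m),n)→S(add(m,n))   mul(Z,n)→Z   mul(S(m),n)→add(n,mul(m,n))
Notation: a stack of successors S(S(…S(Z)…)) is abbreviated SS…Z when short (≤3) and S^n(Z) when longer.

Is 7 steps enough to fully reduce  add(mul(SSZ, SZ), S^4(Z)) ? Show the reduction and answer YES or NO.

  start: add(mul(SSZ, SZ), S^4(Z))
  →1  add(add(SZ, mul(SZ, SZ)), S^4(Z))
  →2  add(S(add(Z, mul(SZ, SZ))), S^4(Z))
  →3  S(add(add(Z, mul(SZ, SZ)), S^4(Z)))
  →4  S(add(mul(SZ, SZ), S^4(Z)))
  →5  S(add(add(SZ, mul(Z, SZ)), S^4(Z)))
  →6  S(add(S(add(Z, mul(Z, SZ))), S^4(Z)))
  →7  S(S(add(add(Z, mul(Z, SZ)), S^4(Z))))

Answer: NO — after 7 steps the term is S(S(add(add(Z, mul(Z, SZ)), S^4(Z)))), not yet normal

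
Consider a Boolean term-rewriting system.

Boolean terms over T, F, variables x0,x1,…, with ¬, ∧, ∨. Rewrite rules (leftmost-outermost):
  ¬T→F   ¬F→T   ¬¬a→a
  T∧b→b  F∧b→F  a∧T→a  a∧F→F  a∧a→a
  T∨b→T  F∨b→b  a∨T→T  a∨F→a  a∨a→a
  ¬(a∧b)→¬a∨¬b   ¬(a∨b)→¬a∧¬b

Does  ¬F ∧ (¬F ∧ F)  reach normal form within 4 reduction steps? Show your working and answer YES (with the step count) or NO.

Answer: YES — reaches normal form F in 3 ≤ 4 steps

Derivation:
  start: ¬F ∧ (¬F ∧ F)
  →1  T ∧ (¬F ∧ F)
  →2  ¬F ∧ F
  →3  F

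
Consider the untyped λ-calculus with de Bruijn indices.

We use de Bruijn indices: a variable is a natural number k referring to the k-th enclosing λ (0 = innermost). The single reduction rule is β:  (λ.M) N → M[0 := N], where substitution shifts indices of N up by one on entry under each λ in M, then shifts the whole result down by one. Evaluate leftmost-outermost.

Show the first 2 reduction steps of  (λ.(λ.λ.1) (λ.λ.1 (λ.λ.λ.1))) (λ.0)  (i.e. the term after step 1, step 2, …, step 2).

  start: (λ.(λ.λ.1) (λ.λ.1 (λ.λ.λ.1))) (λ.0)
  step 1: (λ.λ.1) (λ.λ.1 (λ.λ.λ.1))
  step 2: λ.λ.λ.1 (λ.λ.λ.1)

Answer: after 2 steps: λ.λ.λ.1 (λ.λ.λ.1)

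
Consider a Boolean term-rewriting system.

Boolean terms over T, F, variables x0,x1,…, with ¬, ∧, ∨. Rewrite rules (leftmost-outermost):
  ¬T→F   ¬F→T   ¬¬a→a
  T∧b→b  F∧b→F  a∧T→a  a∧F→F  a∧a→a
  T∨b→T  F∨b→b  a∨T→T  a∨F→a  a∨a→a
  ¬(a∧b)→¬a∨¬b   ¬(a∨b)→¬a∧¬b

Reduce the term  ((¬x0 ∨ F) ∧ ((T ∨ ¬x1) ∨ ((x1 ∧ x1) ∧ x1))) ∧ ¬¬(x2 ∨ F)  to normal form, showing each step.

Answer: normal form = ¬x0 ∧ x2  (in 6 steps)

Derivation:
  start: ((¬x0 ∨ F) ∧ ((T ∨ ¬x1) ∨ ((x1 ∧ x1) ∧ x1))) ∧ ¬¬(x2 ∨ F)
  [1] (¬x0 ∧ ((T ∨ ¬x1) ∨ ((x1 ∧ x1) ∧ x1))) ∧ ¬¬(x2 ∨ F)
  [2] (¬x0 ∧ (T ∨ ((x1 ∧ x1) ∧ x1))) ∧ ¬¬(x2 ∨ F)
  [3] (¬x0 ∧ T) ∧ ¬¬(x2 ∨ F)
  [4] ¬x0 ∧ ¬¬(x2 ∨ F)
  [5] ¬x0 ∧ (x2 ∨ F)
  [6] ¬x0 ∧ x2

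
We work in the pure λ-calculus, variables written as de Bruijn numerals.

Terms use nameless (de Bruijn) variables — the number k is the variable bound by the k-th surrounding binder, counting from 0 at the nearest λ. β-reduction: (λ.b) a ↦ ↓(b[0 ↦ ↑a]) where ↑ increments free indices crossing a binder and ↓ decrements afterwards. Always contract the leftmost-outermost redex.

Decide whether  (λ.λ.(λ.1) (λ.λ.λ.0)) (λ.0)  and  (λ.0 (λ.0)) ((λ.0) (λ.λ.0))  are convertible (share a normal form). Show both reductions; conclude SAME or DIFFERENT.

Answer: SAME — A ⇓ λ.0, B ⇓ λ.0

Working:
Term A:
  start: (λ.λ.(λ.1) (λ.λ.λ.0)) (λ.0)
  →1  λ.(λ.1) (λ.λ.λ.0)
  →2  λ.0

Term B:
  start: (λ.0 (λ.0)) ((λ.0) (λ.λ.0))
  →1  (λ.0) (λ.λ.0) (λ.0)
  →2  (λ.λ.0) (λ.0)
  →3  λ.0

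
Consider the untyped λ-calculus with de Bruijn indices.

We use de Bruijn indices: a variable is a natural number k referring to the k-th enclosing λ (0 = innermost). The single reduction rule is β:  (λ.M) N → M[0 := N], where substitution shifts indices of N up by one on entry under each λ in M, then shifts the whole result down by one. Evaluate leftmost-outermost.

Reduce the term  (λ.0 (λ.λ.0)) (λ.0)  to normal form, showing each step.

  start: (λ.0 (λ.λ.0)) (λ.0)
  step 1: (λ.0) (λ.λ.0)
  step 2: λ.λ.0

Answer: normal form = λ.λ.0  (in 2 steps)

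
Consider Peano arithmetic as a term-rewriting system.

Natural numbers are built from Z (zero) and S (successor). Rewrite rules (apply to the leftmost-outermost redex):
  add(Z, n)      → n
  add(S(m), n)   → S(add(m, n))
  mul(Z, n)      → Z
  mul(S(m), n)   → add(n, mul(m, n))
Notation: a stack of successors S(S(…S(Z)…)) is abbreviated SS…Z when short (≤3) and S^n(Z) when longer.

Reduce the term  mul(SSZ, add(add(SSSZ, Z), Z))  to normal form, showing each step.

Answer: normal form = S^6(Z)  (in 27 steps)

Derivation:
  start: mul(SSZ, add(add(SSSZ, Z), Z))
  →1  add(add(add(SSSZ, Z), Z), mul(SZ, add(add(SSSZ, Z), Z)))
  →2  add(add(S(add(SSZ, Z)), Z), mul(SZ, add(add(SSSZ, Z), Z)))
  →3  add(S(add(add(SSZ, Z), Z)), mul(SZ, add(add(SSSZ, Z), Z)))
  →4  S(add(add(add(SSZ, Z), Z), mul(SZ, add(add(SSSZ, Z), Z))))
  →5  S(add(add(S(add(SZ, Z)), Z), mul(SZ, add(add(SSSZ, Z), Z))))
  →6  S(add(S(add(add(SZ, Z), Z)), mul(SZ, add(add(SSSZ, Z), Z))))
  →7  S(S(add(add(add(SZ, Z), Z), mul(SZ, add(add(SSSZ, Z), Z)))))
  →8  S(S(add(add(S(add(Z, Z)), Z), mul(SZ, add(add(SSSZ, Z), Z)))))
  →9  S(S(add(S(add(add(Z, Z), Z)), mul(SZ, add(add(SSSZ, Z), Z)))))
  →10  S(S(S(add(add(add(Z, Z), Z), mul(SZ, add(add(SSSZ, Z), Z))))))
  →11  S(S(S(add(add(Z, Z), mul(SZ, add(add(SSSZ, Z), Z))))))
  →12  S(S(S(add(Z, mul(SZ, add(add(SSSZ, Z), Z))))))
  →13  S(S(S(mul(SZ, add(add(SSSZ, Z), Z)))))
  →14  S(S(S(add(add(add(SSSZ, Z), Z), mul(Z, add(add(SSSZ, Z), Z))))))
  →15  S(S(S(add(add(S(add(SSZ, Z)), Z), mul(Z, add(add(SSSZ, Z), Z))))))
  →16  S(S(S(add(S(add(add(SSZ, Z), Z)), mul(Z, add(add(SSSZ, Z), Z))))))
  →17  S(S(S(S(add(add(add(SSZ, Z), Z), mul(Z, add(add(SSSZ, Z), Z)))))))
  →18  S(S(S(S(add(add(S(add(SZ, Z)), Z), mul(Z, add(add(SSSZ, Z), Z)))))))
  →19  S(S(S(S(add(S(add(add(SZ, Z), Z)), mul(Z, add(add(SSSZ, Z), Z)))))))
  →20  S(S(S(S(S(add(add(add(SZ, Z), Z), mul(Z, add(add(SSSZ, Z), Z))))))))
  →21  S(S(S(S(S(add(add(S(add(Z, Z)), Z), mul(Z, add(add(SSSZ, Z), Z))))))))
  →22  S(S(S(S(S(add(S(add(add(Z, Z), Z)), mul(Z, add(add(SSSZ, Z), Z))))))))
  →23  S(S(S(S(S(S(add(add(add(Z, Z), Z), mul(Z, add(add(SSSZ, Z), Z)))))))))
  →24  S(S(S(S(S(S(add(add(Z, Z), mul(Z, add(add(SSSZ, Z), Z)))))))))
  →25  S(S(S(S(S(S(add(Z, mul(Z, add(add(SSSZ, Z), Z)))))))))
  →26  S(S(S(S(S(S(mul(Z, add(add(SSSZ, Z), Z))))))))
  →27  S^6(Z)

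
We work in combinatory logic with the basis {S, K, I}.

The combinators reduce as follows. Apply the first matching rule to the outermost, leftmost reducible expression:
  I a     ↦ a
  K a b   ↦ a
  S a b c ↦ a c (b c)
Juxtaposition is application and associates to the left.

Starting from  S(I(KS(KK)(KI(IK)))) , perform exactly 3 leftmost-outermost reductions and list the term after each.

  start: S(I(KS(KK)(KI(IK))))
  step 1: S(KS(KK)(KI(IK)))
  step 2: S(S(KI(IK)))
  step 3: S(SI)

Answer: after 3 steps: S(SI)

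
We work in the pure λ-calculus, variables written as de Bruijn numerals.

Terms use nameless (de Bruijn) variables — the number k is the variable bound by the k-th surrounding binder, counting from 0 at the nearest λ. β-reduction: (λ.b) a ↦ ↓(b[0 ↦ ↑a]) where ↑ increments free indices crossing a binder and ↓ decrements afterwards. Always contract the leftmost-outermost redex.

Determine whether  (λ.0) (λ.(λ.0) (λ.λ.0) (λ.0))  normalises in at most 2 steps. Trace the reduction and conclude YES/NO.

  start: (λ.0) (λ.(λ.0) (λ.λ.0) (λ.0))
  →1  λ.(λ.0) (λ.λ.0) (λ.0)
  →2  λ.(λ.λ.0) (λ.0)

Answer: NO — after 2 steps the term is λ.(λ.λ.0) (λ.0), not yet normal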